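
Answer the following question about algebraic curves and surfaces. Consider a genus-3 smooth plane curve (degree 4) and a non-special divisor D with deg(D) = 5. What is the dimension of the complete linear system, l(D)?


First, compute the genus of a smooth plane curve of degree 4:
g = (d-1)(d-2)/2 = (4-1)(4-2)/2 = 3
For a non-special divisor D (i.e., h^1(D) = 0), Riemann-Roch gives:
l(D) = deg(D) - g + 1
Since deg(D) = 5 >= 2g - 1 = 5, D is non-special.
l(D) = 5 - 3 + 1 = 3

3


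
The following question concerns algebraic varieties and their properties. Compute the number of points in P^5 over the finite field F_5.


P^5(F_5) has (q^(n+1) - 1)/(q - 1) points.
= 5^5 + 5^4 + 5^3 + 5^2 + 5^1 + 5^0
= 3125 + 625 + 125 + 25 + 5 + 1
= 3906

3906


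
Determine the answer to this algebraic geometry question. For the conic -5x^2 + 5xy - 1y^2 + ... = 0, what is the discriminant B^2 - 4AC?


The discriminant of a conic Ax^2 + Bxy + Cy^2 + ... = 0 is B^2 - 4AC.
B^2 = 5^2 = 25
4AC = 4*(-5)*(-1) = 20
Discriminant = 25 - 20 = 5

5


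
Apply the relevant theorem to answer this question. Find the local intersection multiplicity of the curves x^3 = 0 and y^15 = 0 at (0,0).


The intersection multiplicity of V(x^a) and V(y^b) at the origin is:
I(O; V(x^3), V(y^15)) = dim_k(k[x,y]/(x^3, y^15))
A basis for k[x,y]/(x^3, y^15) is the set of monomials x^i * y^j
where 0 <= i < 3 and 0 <= j < 15.
The number of such monomials is 3 * 15 = 45

45


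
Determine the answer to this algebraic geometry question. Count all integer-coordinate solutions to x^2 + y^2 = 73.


Systematically check integer values of x where x^2 <= 73.
For each valid x, check if 73 - x^2 is a perfect square.
x=3: 73 - 9 = 64, sqrt = 8 (valid)
x=8: 73 - 64 = 9, sqrt = 3 (valid)
Total integer solutions found: 8

8


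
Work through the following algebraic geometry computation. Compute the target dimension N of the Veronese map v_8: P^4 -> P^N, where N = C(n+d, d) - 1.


The Veronese embedding v_d: P^n -> P^N maps each point to all
degree-d monomials in n+1 homogeneous coordinates.
N = C(n+d, d) - 1
N = C(4+8, 8) - 1
N = C(12, 8) - 1
C(12, 8) = 495
N = 495 - 1 = 494

494


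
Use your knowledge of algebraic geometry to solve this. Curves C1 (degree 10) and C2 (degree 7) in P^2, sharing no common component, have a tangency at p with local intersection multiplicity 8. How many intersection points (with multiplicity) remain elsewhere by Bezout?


By Bezout's theorem, the total intersection number is d1 * d2.
Total = 10 * 7 = 70
Intersection multiplicity at p = 8
Remaining intersections = 70 - 8 = 62

62


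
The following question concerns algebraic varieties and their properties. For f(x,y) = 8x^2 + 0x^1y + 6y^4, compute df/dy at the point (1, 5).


df/dy = 0*x^1 + 4*6*y^3
At (1,5): 0*1^1 + 4*6*5^3
= 0 + 3000
= 3000

3000


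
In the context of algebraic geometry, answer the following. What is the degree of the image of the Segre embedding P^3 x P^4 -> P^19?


The degree of the Segre variety P^3 x P^4 is C(m+n, m).
= C(7, 3)
= 35

35


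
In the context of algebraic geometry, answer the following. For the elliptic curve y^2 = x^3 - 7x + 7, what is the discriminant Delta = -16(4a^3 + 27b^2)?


Compute each component:
4a^3 = 4*(-7)^3 = 4*(-343) = -1372
27b^2 = 27*7^2 = 27*49 = 1323
4a^3 + 27b^2 = -1372 + 1323 = -49
Delta = -16*(-49) = 784

784


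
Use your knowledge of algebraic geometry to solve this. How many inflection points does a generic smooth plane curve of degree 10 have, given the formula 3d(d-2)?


For a general smooth plane curve C of degree d, the inflection points are
the intersection of C with its Hessian curve, which has degree 3(d-2).
By Bezout, the total intersection number is d * 3(d-2) = 10 * 24 = 240.
For a general curve every flex is ordinary, so each contributes
multiplicity 1 to C·Hess(C), and the number of distinct inflection
points is 3d(d-2).
Inflection points = 3*10*(10-2) = 3*10*8 = 240

240


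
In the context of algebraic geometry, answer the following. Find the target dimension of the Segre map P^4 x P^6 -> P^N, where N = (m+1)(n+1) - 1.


The Segre embedding maps P^m x P^n into P^N via
all products of coordinates from each factor.
N = (m+1)(n+1) - 1
N = (4+1)(6+1) - 1
N = 5*7 - 1
N = 35 - 1 = 34

34


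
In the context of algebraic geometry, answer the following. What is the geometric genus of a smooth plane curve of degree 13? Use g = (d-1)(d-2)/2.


Using the genus formula for smooth plane curves:
g = (d-1)(d-2)/2
g = (13-1)(13-2)/2
g = 12*11/2
g = 132/2 = 66

66


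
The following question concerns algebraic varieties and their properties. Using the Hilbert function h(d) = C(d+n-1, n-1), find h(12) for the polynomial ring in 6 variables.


The Hilbert function for the polynomial ring in 6 variables is:
h(d) = C(d+n-1, n-1)
h(12) = C(12+6-1, 6-1) = C(17, 5)
= 17! / (5! * 12!)
= 6188

6188


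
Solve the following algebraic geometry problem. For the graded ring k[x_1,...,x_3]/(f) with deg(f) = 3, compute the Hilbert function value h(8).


For R = k[x_1,...,x_n]/(f) with f homogeneous of degree e:
The Hilbert series is (1 - t^e)/(1 - t)^n.
So h(d) = C(d+n-1, n-1) - C(d-e+n-1, n-1) for d >= e.
With n=3, e=3, d=8:
C(8+3-1, 3-1) = C(10, 2) = 45
C(8-3+3-1, 3-1) = C(7, 2) = 21
h(8) = 45 - 21 = 24

24


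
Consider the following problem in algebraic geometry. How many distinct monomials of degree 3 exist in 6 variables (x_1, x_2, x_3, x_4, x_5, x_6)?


The number of degree-3 monomials in 6 variables is C(d+n-1, n-1).
= C(3+6-1, 6-1) = C(8, 5)
= 56

56


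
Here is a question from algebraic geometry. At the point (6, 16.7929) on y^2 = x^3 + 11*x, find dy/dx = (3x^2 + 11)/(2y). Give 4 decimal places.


Using implicit differentiation of y^2 = x^3 + 11*x:
2y * dy/dx = 3x^2 + 11
dy/dx = (3x^2 + 11)/(2y)
Numerator: 3*6^2 + 11 = 119
Denominator: 2*16.7929 = 33.5858
dy/dx = 119/33.5858 = 3.5432

3.5432


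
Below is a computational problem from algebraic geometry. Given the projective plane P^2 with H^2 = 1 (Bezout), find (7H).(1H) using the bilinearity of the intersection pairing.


Using bilinearity of the intersection pairing on the projective plane P^2:
(aH).(bH) = ab * (H.H)
We have H^2 = 1 (Bezout).
D.E = (7H).(1H) = 7*1*1
= 7*1
= 7

7


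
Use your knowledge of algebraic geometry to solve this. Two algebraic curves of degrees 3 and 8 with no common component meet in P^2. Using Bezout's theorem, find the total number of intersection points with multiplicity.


Bezout's theorem states the intersection count equals the product of degrees.
Intersection count = 3 * 8 = 24

24


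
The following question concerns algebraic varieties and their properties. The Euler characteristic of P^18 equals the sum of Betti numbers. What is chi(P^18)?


The complex projective space P^18 has one cell in each even real dimension 0, 2, ..., 36.
The cohomology groups are H^{2k}(P^18) = Z for k = 0,...,18, and 0 otherwise.
Euler characteristic = sum of Betti numbers = 1 per even-dimensional cohomology group.
chi(P^18) = 18 + 1 = 19

19


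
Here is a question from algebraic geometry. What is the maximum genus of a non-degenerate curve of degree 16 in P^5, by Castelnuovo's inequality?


Castelnuovo's bound: write d - 1 = m(r-1) + epsilon with 0 <= epsilon < r-1.
d - 1 = 16 - 1 = 15
r - 1 = 5 - 1 = 4
15 = 3*4 + 3, so m = 3, epsilon = 3
pi(d, r) = m(m-1)(r-1)/2 + m*epsilon
= 3*2*4/2 + 3*3
= 24/2 + 9
= 12 + 9 = 21

21


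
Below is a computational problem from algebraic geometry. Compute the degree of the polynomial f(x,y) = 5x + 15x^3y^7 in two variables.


Examine each term for its total degree (sum of exponents).
  Term '5x' has total degree 1+0 = 1.
  Term '15x^3y^7' has total degree 3+7 = 10.
The maximum total degree among all terms is 10.

10


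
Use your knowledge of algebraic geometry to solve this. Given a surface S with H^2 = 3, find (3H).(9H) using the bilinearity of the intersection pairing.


Using bilinearity of the intersection pairing on a surface S:
(aH).(bH) = ab * (H.H)
We have H^2 = 3.
D.E = (3H).(9H) = 3*9*3
= 27*3
= 81

81


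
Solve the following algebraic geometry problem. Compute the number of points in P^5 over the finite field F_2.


P^5(F_2) has (q^(n+1) - 1)/(q - 1) points.
= 2^5 + 2^4 + 2^3 + 2^2 + 2^1 + 2^0
= 32 + 16 + 8 + 4 + 2 + 1
= 63

63


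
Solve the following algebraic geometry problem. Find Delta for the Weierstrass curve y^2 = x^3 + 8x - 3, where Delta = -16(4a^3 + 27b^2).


Compute each component:
4a^3 = 4*8^3 = 4*512 = 2048
27b^2 = 27*(-3)^2 = 27*9 = 243
4a^3 + 27b^2 = 2048 + 243 = 2291
Delta = -16*2291 = -36656

-36656


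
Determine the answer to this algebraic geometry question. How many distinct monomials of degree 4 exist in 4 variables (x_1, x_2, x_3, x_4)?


The number of degree-4 monomials in 4 variables is C(d+n-1, n-1).
= C(4+4-1, 4-1) = C(7, 3)
= 35

35


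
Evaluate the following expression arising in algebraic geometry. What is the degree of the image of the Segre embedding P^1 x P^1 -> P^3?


The degree of the Segre variety P^1 x P^1 is C(m+n, m).
= C(2, 1)
= 2

2


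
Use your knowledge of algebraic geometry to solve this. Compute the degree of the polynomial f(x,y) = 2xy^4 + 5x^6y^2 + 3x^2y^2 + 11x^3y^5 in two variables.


Examine each term for its total degree (sum of exponents).
  Term '2xy^4' has total degree 1+4 = 5.
  Term '5x^6y^2' has total degree 6+2 = 8.
  Term '3x^2y^2' has total degree 2+2 = 4.
  Term '11x^3y^5' has total degree 3+5 = 8.
The maximum total degree among all terms is 8.

8


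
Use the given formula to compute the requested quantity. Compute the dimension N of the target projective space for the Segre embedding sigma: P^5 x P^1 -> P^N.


The Segre embedding maps P^m x P^n into P^N via
all products of coordinates from each factor.
N = (m+1)(n+1) - 1
N = (5+1)(1+1) - 1
N = 6*2 - 1
N = 12 - 1 = 11

11


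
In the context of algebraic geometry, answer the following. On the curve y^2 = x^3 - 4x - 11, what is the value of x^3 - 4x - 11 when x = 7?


Compute x^3 - 4x - 11 at x = 7:
x^3 = 7^3 = 343
(-4)*x = (-4)*7 = -28
Sum: 343 - 28 - 11 = 304

304


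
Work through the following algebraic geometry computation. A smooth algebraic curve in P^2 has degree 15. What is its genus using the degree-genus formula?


Using the genus formula for smooth plane curves:
g = (d-1)(d-2)/2
g = (15-1)(15-2)/2
g = 14*13/2
g = 182/2 = 91

91


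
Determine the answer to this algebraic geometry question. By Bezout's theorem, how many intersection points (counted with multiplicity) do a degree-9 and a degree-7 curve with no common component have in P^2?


Bezout's theorem states the intersection count equals the product of degrees.
Intersection count = 9 * 7 = 63

63


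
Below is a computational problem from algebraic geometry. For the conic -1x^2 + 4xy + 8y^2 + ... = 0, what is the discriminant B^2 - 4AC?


The discriminant of a conic Ax^2 + Bxy + Cy^2 + ... = 0 is B^2 - 4AC.
B^2 = 4^2 = 16
4AC = 4*(-1)*8 = -32
Discriminant = 16 + 32 = 48

48


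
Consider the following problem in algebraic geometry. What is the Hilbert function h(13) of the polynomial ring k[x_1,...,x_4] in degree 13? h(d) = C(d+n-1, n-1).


The Hilbert function for the polynomial ring in 4 variables is:
h(d) = C(d+n-1, n-1)
h(13) = C(13+4-1, 4-1) = C(16, 3)
= 16! / (3! * 13!)
= 560

560


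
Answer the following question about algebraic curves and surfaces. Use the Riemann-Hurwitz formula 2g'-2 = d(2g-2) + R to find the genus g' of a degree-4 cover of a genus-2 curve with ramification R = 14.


Riemann-Hurwitz formula: 2g' - 2 = d(2g - 2) + R
Given: d = 4, g = 2, R = 14
2g' - 2 = 4*(2*2 - 2) + 14
2g' - 2 = 4*2 + 14
2g' - 2 = 8 + 14 = 22
2g' = 24
g' = 12

12


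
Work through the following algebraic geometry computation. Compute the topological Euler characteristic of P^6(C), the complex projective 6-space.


The complex projective space P^6 has one cell in each even real dimension 0, 2, ..., 12.
The cohomology groups are H^{2k}(P^6) = Z for k = 0,...,6, and 0 otherwise.
Euler characteristic = sum of Betti numbers = 1 per even-dimensional cohomology group.
chi(P^6) = 6 + 1 = 7

7


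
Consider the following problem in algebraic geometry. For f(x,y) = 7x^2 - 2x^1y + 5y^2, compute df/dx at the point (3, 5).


df/dx = 2*7*x^1 + 1*(-2)*x^0*y
At (3,5): 2*7*3^1 + 1*(-2)*3^0*5
= 42 - 10
= 32

32


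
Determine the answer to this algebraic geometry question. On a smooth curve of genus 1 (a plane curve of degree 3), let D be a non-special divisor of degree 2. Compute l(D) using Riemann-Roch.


First, compute the genus of a smooth plane curve of degree 3:
g = (d-1)(d-2)/2 = (3-1)(3-2)/2 = 1
For a non-special divisor D (i.e., h^1(D) = 0), Riemann-Roch gives:
l(D) = deg(D) - g + 1
Since deg(D) = 2 >= 2g - 1 = 1, D is non-special.
l(D) = 2 - 1 + 1 = 2

2


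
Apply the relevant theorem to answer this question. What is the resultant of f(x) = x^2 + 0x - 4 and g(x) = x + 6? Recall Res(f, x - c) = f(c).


For Res(f, x - c), we evaluate f at x = c.
f(-6) = (-6)^2 + 0*(-6) - 4
= 36 + 0 - 4
= 36 - 4 = 32
Res(f, g) = 32

32


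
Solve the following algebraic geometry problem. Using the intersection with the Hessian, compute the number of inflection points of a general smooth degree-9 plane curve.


For a general smooth plane curve C of degree d, the inflection points are
the intersection of C with its Hessian curve, which has degree 3(d-2).
By Bezout, the total intersection number is d * 3(d-2) = 9 * 21 = 189.
For a general curve every flex is ordinary, so each contributes
multiplicity 1 to C·Hess(C), and the number of distinct inflection
points is 3d(d-2).
Inflection points = 3*9*(9-2) = 3*9*7 = 189

189


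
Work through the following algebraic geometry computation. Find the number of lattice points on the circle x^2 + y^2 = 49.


Systematically check integer values of x where x^2 <= 49.
For each valid x, check if 49 - x^2 is a perfect square.
x=0: 49 - 0 = 49, sqrt = 7 (valid)
x=7: 49 - 49 = 0, sqrt = 0 (valid)
Total integer solutions found: 4

4


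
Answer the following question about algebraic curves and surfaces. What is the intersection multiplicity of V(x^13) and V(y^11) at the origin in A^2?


The intersection multiplicity of V(x^a) and V(y^b) at the origin is:
I(O; V(x^13), V(y^11)) = dim_k(k[x,y]/(x^13, y^11))
A basis for k[x,y]/(x^13, y^11) is the set of monomials x^i * y^j
where 0 <= i < 13 and 0 <= j < 11.
The number of such monomials is 13 * 11 = 143

143


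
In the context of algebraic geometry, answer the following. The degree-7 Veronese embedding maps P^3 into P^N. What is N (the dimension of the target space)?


The Veronese embedding v_d: P^n -> P^N maps each point to all
degree-d monomials in n+1 homogeneous coordinates.
N = C(n+d, d) - 1
N = C(3+7, 7) - 1
N = C(10, 7) - 1
C(10, 7) = 120
N = 120 - 1 = 119

119


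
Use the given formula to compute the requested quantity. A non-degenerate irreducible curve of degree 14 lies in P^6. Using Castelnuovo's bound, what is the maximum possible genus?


Castelnuovo's bound: write d - 1 = m(r-1) + epsilon with 0 <= epsilon < r-1.
d - 1 = 14 - 1 = 13
r - 1 = 6 - 1 = 5
13 = 2*5 + 3, so m = 2, epsilon = 3
pi(d, r) = m(m-1)(r-1)/2 + m*epsilon
= 2*1*5/2 + 2*3
= 10/2 + 6
= 5 + 6 = 11

11


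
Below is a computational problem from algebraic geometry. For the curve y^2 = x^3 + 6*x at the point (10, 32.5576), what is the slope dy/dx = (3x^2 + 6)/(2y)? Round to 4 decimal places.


Using implicit differentiation of y^2 = x^3 + 6*x:
2y * dy/dx = 3x^2 + 6
dy/dx = (3x^2 + 6)/(2y)
Numerator: 3*10^2 + 6 = 306
Denominator: 2*32.5576 = 65.1152
dy/dx = 306/65.1152 = 4.6994

4.6994


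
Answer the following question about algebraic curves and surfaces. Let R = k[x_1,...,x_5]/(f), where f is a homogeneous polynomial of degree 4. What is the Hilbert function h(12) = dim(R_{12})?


For R = k[x_1,...,x_n]/(f) with f homogeneous of degree e:
The Hilbert series is (1 - t^e)/(1 - t)^n.
So h(d) = C(d+n-1, n-1) - C(d-e+n-1, n-1) for d >= e.
With n=5, e=4, d=12:
C(12+5-1, 5-1) = C(16, 4) = 1820
C(12-4+5-1, 5-1) = C(12, 4) = 495
h(12) = 1820 - 495 = 1325

1325


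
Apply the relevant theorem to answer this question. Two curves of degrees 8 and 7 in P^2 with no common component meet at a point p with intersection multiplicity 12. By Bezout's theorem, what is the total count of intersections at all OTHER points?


By Bezout's theorem, the total intersection number is d1 * d2.
Total = 8 * 7 = 56
Intersection multiplicity at p = 12
Remaining intersections = 56 - 12 = 44

44


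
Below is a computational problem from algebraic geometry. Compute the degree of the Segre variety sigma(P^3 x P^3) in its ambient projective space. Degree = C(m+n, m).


The degree of the Segre variety P^3 x P^3 is C(m+n, m).
= C(6, 3)
= 20

20


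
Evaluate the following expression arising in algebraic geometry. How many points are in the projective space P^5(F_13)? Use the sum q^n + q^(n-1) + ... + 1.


P^5(F_13) has (q^(n+1) - 1)/(q - 1) points.
= 13^5 + 13^4 + 13^3 + 13^2 + 13^1 + 13^0
= 371293 + 28561 + 2197 + 169 + 13 + 1
= 402234

402234


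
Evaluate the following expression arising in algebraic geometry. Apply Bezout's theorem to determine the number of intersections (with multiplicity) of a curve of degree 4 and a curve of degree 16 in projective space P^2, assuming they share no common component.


Bezout's theorem states the intersection count equals the product of degrees.
Intersection count = 4 * 16 = 64

64


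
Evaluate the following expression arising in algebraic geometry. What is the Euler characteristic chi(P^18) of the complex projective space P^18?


The complex projective space P^18 has one cell in each even real dimension 0, 2, ..., 36.
The cohomology groups are H^{2k}(P^18) = Z for k = 0,...,18, and 0 otherwise.
Euler characteristic = sum of Betti numbers = 1 per even-dimensional cohomology group.
chi(P^18) = 18 + 1 = 19

19


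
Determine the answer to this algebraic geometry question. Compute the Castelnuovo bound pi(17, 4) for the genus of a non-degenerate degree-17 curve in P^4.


Castelnuovo's bound: write d - 1 = m(r-1) + epsilon with 0 <= epsilon < r-1.
d - 1 = 17 - 1 = 16
r - 1 = 4 - 1 = 3
16 = 5*3 + 1, so m = 5, epsilon = 1
pi(d, r) = m(m-1)(r-1)/2 + m*epsilon
= 5*4*3/2 + 5*1
= 60/2 + 5
= 30 + 5 = 35

35


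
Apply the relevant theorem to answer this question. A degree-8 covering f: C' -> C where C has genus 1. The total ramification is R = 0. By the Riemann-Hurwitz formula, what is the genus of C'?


Riemann-Hurwitz formula: 2g' - 2 = d(2g - 2) + R
Given: d = 8, g = 1, R = 0
2g' - 2 = 8*(2*1 - 2) + 0
2g' - 2 = 8*0 + 0
2g' - 2 = 0 + 0 = 0
2g' = 2
g' = 1

1


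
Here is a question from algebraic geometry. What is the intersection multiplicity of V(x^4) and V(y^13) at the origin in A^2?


The intersection multiplicity of V(x^a) and V(y^b) at the origin is:
I(O; V(x^4), V(y^13)) = dim_k(k[x,y]/(x^4, y^13))
A basis for k[x,y]/(x^4, y^13) is the set of monomials x^i * y^j
where 0 <= i < 4 and 0 <= j < 13.
The number of such monomials is 4 * 13 = 52

52


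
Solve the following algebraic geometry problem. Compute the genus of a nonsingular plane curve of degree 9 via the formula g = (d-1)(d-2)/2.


Using the genus formula for smooth plane curves:
g = (d-1)(d-2)/2
g = (9-1)(9-2)/2
g = 8*7/2
g = 56/2 = 28

28


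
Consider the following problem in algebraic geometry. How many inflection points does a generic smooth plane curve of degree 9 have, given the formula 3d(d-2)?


For a general smooth plane curve C of degree d, the inflection points are
the intersection of C with its Hessian curve, which has degree 3(d-2).
By Bezout, the total intersection number is d * 3(d-2) = 9 * 21 = 189.
For a general curve every flex is ordinary, so each contributes
multiplicity 1 to C·Hess(C), and the number of distinct inflection
points is 3d(d-2).
Inflection points = 3*9*(9-2) = 3*9*7 = 189

189


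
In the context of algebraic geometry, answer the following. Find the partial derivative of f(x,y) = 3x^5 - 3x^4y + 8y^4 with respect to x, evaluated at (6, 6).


df/dx = 5*3*x^4 + 4*(-3)*x^3*y
At (6,6): 5*3*6^4 + 4*(-3)*6^3*6
= 19440 - 15552
= 3888

3888


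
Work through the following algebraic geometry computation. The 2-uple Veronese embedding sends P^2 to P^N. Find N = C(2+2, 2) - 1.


The Veronese embedding v_d: P^n -> P^N maps each point to all
degree-d monomials in n+1 homogeneous coordinates.
N = C(n+d, d) - 1
N = C(2+2, 2) - 1
N = C(4, 2) - 1
C(4, 2) = 6
N = 6 - 1 = 5

5


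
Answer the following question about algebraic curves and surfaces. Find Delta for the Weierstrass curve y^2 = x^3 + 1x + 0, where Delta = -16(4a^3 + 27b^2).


Compute each component:
4a^3 = 4*1^3 = 4*1 = 4
27b^2 = 27*0^2 = 27*0 = 0
4a^3 + 27b^2 = 4 + 0 = 4
Delta = -16*4 = -64

-64


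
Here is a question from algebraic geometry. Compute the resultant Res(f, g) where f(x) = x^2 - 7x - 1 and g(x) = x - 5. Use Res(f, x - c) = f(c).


For Res(f, x - c), we evaluate f at x = c.
f(5) = 5^2 - 7*5 - 1
= 25 - 35 - 1
= -10 - 1 = -11
Res(f, g) = -11

-11


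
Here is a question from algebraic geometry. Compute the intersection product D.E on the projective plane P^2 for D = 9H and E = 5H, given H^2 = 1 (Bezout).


Using bilinearity of the intersection pairing on the projective plane P^2:
(aH).(bH) = ab * (H.H)
We have H^2 = 1 (Bezout).
D.E = (9H).(5H) = 9*5*1
= 45*1
= 45

45


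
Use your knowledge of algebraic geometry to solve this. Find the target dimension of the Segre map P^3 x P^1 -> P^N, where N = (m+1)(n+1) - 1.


The Segre embedding maps P^m x P^n into P^N via
all products of coordinates from each factor.
N = (m+1)(n+1) - 1
N = (3+1)(1+1) - 1
N = 4*2 - 1
N = 8 - 1 = 7

7


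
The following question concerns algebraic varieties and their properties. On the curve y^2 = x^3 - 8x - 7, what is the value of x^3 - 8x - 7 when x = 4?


Compute x^3 - 8x - 7 at x = 4:
x^3 = 4^3 = 64
(-8)*x = (-8)*4 = -32
Sum: 64 - 32 - 7 = 25

25


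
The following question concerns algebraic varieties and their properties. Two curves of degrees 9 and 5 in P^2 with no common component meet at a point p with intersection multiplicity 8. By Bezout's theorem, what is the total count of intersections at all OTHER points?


By Bezout's theorem, the total intersection number is d1 * d2.
Total = 9 * 5 = 45
Intersection multiplicity at p = 8
Remaining intersections = 45 - 8 = 37

37


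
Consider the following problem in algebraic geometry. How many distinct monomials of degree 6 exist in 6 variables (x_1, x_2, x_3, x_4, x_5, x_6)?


The number of degree-6 monomials in 6 variables is C(d+n-1, n-1).
= C(6+6-1, 6-1) = C(11, 5)
= 462

462


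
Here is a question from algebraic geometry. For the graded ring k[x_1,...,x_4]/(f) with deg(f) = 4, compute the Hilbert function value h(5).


For R = k[x_1,...,x_n]/(f) with f homogeneous of degree e:
The Hilbert series is (1 - t^e)/(1 - t)^n.
So h(d) = C(d+n-1, n-1) - C(d-e+n-1, n-1) for d >= e.
With n=4, e=4, d=5:
C(5+4-1, 4-1) = C(8, 3) = 56
C(5-4+4-1, 4-1) = C(4, 3) = 4
h(5) = 56 - 4 = 52

52


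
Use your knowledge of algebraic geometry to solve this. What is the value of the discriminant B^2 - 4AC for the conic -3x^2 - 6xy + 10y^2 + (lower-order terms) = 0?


The discriminant of a conic Ax^2 + Bxy + Cy^2 + ... = 0 is B^2 - 4AC.
B^2 = (-6)^2 = 36
4AC = 4*(-3)*10 = -120
Discriminant = 36 + 120 = 156

156


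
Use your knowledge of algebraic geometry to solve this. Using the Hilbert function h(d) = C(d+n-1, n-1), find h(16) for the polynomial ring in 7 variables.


The Hilbert function for the polynomial ring in 7 variables is:
h(d) = C(d+n-1, n-1)
h(16) = C(16+7-1, 7-1) = C(22, 6)
= 22! / (6! * 16!)
= 74613

74613


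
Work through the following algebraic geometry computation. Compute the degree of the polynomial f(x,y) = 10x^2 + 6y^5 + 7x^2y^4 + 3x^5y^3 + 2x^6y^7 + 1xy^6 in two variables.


Examine each term for its total degree (sum of exponents).
  Term '10x^2' has total degree 2+0 = 2.
  Term '6y^5' has total degree 0+5 = 5.
  Term '7x^2y^4' has total degree 2+4 = 6.
  Term '3x^5y^3' has total degree 5+3 = 8.
  Term '2x^6y^7' has total degree 6+7 = 13.
  Term '1xy^6' has total degree 1+6 = 7.
The maximum total degree among all terms is 13.

13


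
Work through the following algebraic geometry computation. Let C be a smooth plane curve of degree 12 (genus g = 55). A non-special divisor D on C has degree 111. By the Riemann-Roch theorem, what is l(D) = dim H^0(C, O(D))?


First, compute the genus of a smooth plane curve of degree 12:
g = (d-1)(d-2)/2 = (12-1)(12-2)/2 = 55
For a non-special divisor D (i.e., h^1(D) = 0), Riemann-Roch gives:
l(D) = deg(D) - g + 1
Since deg(D) = 111 >= 2g - 1 = 109, D is non-special.
l(D) = 111 - 55 + 1 = 57

57


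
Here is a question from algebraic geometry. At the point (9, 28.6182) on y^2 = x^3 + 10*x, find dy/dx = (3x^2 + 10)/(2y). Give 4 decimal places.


Using implicit differentiation of y^2 = x^3 + 10*x:
2y * dy/dx = 3x^2 + 10
dy/dx = (3x^2 + 10)/(2y)
Numerator: 3*9^2 + 10 = 253
Denominator: 2*28.6182 = 57.2364
dy/dx = 253/57.2364 = 4.4203

4.4203


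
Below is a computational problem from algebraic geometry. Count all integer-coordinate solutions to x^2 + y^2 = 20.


Systematically check integer values of x where x^2 <= 20.
For each valid x, check if 20 - x^2 is a perfect square.
x=2: 20 - 4 = 16, sqrt = 4 (valid)
x=4: 20 - 16 = 4, sqrt = 2 (valid)
Total integer solutions found: 8

8


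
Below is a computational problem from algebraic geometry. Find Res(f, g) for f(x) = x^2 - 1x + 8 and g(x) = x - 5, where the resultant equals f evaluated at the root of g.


For Res(f, x - c), we evaluate f at x = c.
f(5) = 5^2 - 1*5 + 8
= 25 - 5 + 8
= 20 + 8 = 28
Res(f, g) = 28

28


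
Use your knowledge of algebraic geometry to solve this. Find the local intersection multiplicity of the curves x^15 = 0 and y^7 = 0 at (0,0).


The intersection multiplicity of V(x^a) and V(y^b) at the origin is:
I(O; V(x^15), V(y^7)) = dim_k(k[x,y]/(x^15, y^7))
A basis for k[x,y]/(x^15, y^7) is the set of monomials x^i * y^j
where 0 <= i < 15 and 0 <= j < 7.
The number of such monomials is 15 * 7 = 105

105


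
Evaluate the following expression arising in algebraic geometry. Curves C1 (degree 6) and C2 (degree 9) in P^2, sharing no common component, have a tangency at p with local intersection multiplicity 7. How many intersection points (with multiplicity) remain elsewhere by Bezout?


By Bezout's theorem, the total intersection number is d1 * d2.
Total = 6 * 9 = 54
Intersection multiplicity at p = 7
Remaining intersections = 54 - 7 = 47

47


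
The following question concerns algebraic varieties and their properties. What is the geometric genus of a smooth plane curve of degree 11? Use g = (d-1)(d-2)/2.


Using the genus formula for smooth plane curves:
g = (d-1)(d-2)/2
g = (11-1)(11-2)/2
g = 10*9/2
g = 90/2 = 45

45


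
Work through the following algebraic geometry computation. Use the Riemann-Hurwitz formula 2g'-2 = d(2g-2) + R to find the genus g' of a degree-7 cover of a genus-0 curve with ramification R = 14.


Riemann-Hurwitz formula: 2g' - 2 = d(2g - 2) + R
Given: d = 7, g = 0, R = 14
2g' - 2 = 7*(2*0 - 2) + 14
2g' - 2 = 7*(-2) + 14
2g' - 2 = -14 + 14 = 0
2g' = 2
g' = 1

1


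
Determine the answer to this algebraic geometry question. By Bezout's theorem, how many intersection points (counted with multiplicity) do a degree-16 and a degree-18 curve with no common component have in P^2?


Bezout's theorem states the intersection count equals the product of degrees.
Intersection count = 16 * 18 = 288

288


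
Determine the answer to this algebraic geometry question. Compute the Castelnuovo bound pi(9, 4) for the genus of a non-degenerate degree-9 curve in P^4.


Castelnuovo's bound: write d - 1 = m(r-1) + epsilon with 0 <= epsilon < r-1.
d - 1 = 9 - 1 = 8
r - 1 = 4 - 1 = 3
8 = 2*3 + 2, so m = 2, epsilon = 2
pi(d, r) = m(m-1)(r-1)/2 + m*epsilon
= 2*1*3/2 + 2*2
= 6/2 + 4
= 3 + 4 = 7

7


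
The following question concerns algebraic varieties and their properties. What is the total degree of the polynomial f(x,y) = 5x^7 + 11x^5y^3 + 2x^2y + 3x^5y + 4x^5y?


Examine each term for its total degree (sum of exponents).
  Term '5x^7' has total degree 7+0 = 7.
  Term '11x^5y^3' has total degree 5+3 = 8.
  Term '2x^2y' has total degree 2+1 = 3.
  Term '3x^5y' has total degree 5+1 = 6.
  Term '4x^5y' has total degree 5+1 = 6.
The maximum total degree among all terms is 8.

8


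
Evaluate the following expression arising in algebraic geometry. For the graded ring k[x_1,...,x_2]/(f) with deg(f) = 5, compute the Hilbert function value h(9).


For R = k[x_1,...,x_n]/(f) with f homogeneous of degree e:
The Hilbert series is (1 - t^e)/(1 - t)^n.
So h(d) = C(d+n-1, n-1) - C(d-e+n-1, n-1) for d >= e.
With n=2, e=5, d=9:
C(9+2-1, 2-1) = C(10, 1) = 10
C(9-5+2-1, 2-1) = C(5, 1) = 5
h(9) = 10 - 5 = 5

5


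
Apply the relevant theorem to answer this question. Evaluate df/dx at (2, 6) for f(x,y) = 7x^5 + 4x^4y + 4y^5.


df/dx = 5*7*x^4 + 4*4*x^3*y
At (2,6): 5*7*2^4 + 4*4*2^3*6
= 560 + 768
= 1328

1328


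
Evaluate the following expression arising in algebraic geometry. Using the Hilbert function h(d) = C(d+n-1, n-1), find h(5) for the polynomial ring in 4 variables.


The Hilbert function for the polynomial ring in 4 variables is:
h(d) = C(d+n-1, n-1)
h(5) = C(5+4-1, 4-1) = C(8, 3)
= 8! / (3! * 5!)
= 56

56


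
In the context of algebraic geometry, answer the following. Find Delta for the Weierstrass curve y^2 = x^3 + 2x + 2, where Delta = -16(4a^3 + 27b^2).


Compute each component:
4a^3 = 4*2^3 = 4*8 = 32
27b^2 = 27*2^2 = 27*4 = 108
4a^3 + 27b^2 = 32 + 108 = 140
Delta = -16*140 = -2240

-2240


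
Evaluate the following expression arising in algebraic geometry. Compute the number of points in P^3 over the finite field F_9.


P^3(F_9) has (q^(n+1) - 1)/(q - 1) points.
= 9^3 + 9^2 + 9^1 + 9^0
= 729 + 81 + 9 + 1
= 820

820


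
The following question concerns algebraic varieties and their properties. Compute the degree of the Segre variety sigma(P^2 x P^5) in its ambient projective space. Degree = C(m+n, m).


The degree of the Segre variety P^2 x P^5 is C(m+n, m).
= C(7, 2)
= 21

21


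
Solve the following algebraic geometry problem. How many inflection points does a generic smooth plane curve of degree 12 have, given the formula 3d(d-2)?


For a general smooth plane curve C of degree d, the inflection points are
the intersection of C with its Hessian curve, which has degree 3(d-2).
By Bezout, the total intersection number is d * 3(d-2) = 12 * 30 = 360.
For a general curve every flex is ordinary, so each contributes
multiplicity 1 to C·Hess(C), and the number of distinct inflection
points is 3d(d-2).
Inflection points = 3*12*(12-2) = 3*12*10 = 360

360


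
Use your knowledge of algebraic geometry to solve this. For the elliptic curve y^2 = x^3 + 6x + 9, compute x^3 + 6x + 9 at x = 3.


Compute x^3 + 6x + 9 at x = 3:
x^3 = 3^3 = 27
6*x = 6*3 = 18
Sum: 27 + 18 + 9 = 54

54


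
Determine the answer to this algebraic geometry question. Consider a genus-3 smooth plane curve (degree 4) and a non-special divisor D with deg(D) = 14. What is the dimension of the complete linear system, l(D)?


First, compute the genus of a smooth plane curve of degree 4:
g = (d-1)(d-2)/2 = (4-1)(4-2)/2 = 3
For a non-special divisor D (i.e., h^1(D) = 0), Riemann-Roch gives:
l(D) = deg(D) - g + 1
Since deg(D) = 14 >= 2g - 1 = 5, D is non-special.
l(D) = 14 - 3 + 1 = 12

12


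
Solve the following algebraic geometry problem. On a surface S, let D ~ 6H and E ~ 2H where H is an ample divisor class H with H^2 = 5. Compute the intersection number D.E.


Using bilinearity of the intersection pairing on a surface S:
(aH).(bH) = ab * (H.H)
We have H^2 = 5.
D.E = (6H).(2H) = 6*2*5
= 12*5
= 60

60


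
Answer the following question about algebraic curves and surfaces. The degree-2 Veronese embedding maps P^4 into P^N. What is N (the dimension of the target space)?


The Veronese embedding v_d: P^n -> P^N maps each point to all
degree-d monomials in n+1 homogeneous coordinates.
N = C(n+d, d) - 1
N = C(4+2, 2) - 1
N = C(6, 2) - 1
C(6, 2) = 15
N = 15 - 1 = 14

14


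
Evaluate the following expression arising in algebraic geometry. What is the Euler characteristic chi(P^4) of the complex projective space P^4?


The complex projective space P^4 has one cell in each even real dimension 0, 2, ..., 8.
The cohomology groups are H^{2k}(P^4) = Z for k = 0,...,4, and 0 otherwise.
Euler characteristic = sum of Betti numbers = 1 per even-dimensional cohomology group.
chi(P^4) = 4 + 1 = 5

5


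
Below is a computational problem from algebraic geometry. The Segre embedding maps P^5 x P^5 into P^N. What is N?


The Segre embedding maps P^m x P^n into P^N via
all products of coordinates from each factor.
N = (m+1)(n+1) - 1
N = (5+1)(5+1) - 1
N = 6*6 - 1
N = 36 - 1 = 35

35


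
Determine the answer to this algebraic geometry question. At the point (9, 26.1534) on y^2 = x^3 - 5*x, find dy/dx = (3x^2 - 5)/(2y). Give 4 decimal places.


Using implicit differentiation of y^2 = x^3 - 5*x:
2y * dy/dx = 3x^2 - 5
dy/dx = (3x^2 - 5)/(2y)
Numerator: 3*9^2 - 5 = 238
Denominator: 2*26.1534 = 52.3068
dy/dx = 238/52.3068 = 4.5501

4.5501


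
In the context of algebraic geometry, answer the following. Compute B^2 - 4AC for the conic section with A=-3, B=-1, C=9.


The discriminant of a conic Ax^2 + Bxy + Cy^2 + ... = 0 is B^2 - 4AC.
B^2 = (-1)^2 = 1
4AC = 4*(-3)*9 = -108
Discriminant = 1 + 108 = 109

109


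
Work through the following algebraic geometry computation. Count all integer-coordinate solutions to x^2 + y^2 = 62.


Systematically check integer values of x where x^2 <= 62.
For each valid x, check if 62 - x^2 is a perfect square.
Total integer solutions found: 0

0


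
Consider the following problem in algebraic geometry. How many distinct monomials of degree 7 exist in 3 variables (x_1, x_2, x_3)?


The number of degree-7 monomials in 3 variables is C(d+n-1, n-1).
= C(7+3-1, 3-1) = C(9, 2)
= 36

36


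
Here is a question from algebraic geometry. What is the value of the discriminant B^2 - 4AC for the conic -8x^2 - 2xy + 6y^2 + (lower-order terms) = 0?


The discriminant of a conic Ax^2 + Bxy + Cy^2 + ... = 0 is B^2 - 4AC.
B^2 = (-2)^2 = 4
4AC = 4*(-8)*6 = -192
Discriminant = 4 + 192 = 196

196


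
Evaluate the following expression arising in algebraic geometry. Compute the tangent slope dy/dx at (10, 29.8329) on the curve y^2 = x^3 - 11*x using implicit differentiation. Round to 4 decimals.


Using implicit differentiation of y^2 = x^3 - 11*x:
2y * dy/dx = 3x^2 - 11
dy/dx = (3x^2 - 11)/(2y)
Numerator: 3*10^2 - 11 = 289
Denominator: 2*29.8329 = 59.6658
dy/dx = 289/59.6658 = 4.8436

4.8436


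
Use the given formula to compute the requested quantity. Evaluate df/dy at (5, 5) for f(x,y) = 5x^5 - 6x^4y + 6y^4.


df/dy = (-6)*x^4 + 4*6*y^3
At (5,5): (-6)*5^4 + 4*6*5^3
= -3750 + 3000
= -750

-750


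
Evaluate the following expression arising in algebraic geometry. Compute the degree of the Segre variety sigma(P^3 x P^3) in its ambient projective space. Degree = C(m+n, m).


The degree of the Segre variety P^3 x P^3 is C(m+n, m).
= C(6, 3)
= 20

20


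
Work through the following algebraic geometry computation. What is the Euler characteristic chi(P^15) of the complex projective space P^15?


The complex projective space P^15 has one cell in each even real dimension 0, 2, ..., 30.
The cohomology groups are H^{2k}(P^15) = Z for k = 0,...,15, and 0 otherwise.
Euler characteristic = sum of Betti numbers = 1 per even-dimensional cohomology group.
chi(P^15) = 15 + 1 = 16

16


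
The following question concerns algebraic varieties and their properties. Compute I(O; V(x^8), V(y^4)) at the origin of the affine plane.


The intersection multiplicity of V(x^a) and V(y^b) at the origin is:
I(O; V(x^8), V(y^4)) = dim_k(k[x,y]/(x^8, y^4))
A basis for k[x,y]/(x^8, y^4) is the set of monomials x^i * y^j
where 0 <= i < 8 and 0 <= j < 4.
The number of such monomials is 8 * 4 = 32

32


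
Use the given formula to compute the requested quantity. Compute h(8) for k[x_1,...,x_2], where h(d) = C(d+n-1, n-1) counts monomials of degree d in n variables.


The Hilbert function for the polynomial ring in 2 variables is:
h(d) = C(d+n-1, n-1)
h(8) = C(8+2-1, 2-1) = C(9, 1)
= 9! / (1! * 8!)
= 9

9


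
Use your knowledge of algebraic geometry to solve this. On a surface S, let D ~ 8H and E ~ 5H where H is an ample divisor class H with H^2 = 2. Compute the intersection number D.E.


Using bilinearity of the intersection pairing on a surface S:
(aH).(bH) = ab * (H.H)
We have H^2 = 2.
D.E = (8H).(5H) = 8*5*2
= 40*2
= 80

80


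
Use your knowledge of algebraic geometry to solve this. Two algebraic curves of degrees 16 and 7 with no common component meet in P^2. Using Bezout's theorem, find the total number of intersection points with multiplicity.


Bezout's theorem states the intersection count equals the product of degrees.
Intersection count = 16 * 7 = 112

112


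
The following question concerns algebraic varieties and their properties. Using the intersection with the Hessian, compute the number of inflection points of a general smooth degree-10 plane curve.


For a general smooth plane curve C of degree d, the inflection points are
the intersection of C with its Hessian curve, which has degree 3(d-2).
By Bezout, the total intersection number is d * 3(d-2) = 10 * 24 = 240.
For a general curve every flex is ordinary, so each contributes
multiplicity 1 to C·Hess(C), and the number of distinct inflection
points is 3d(d-2).
Inflection points = 3*10*(10-2) = 3*10*8 = 240

240


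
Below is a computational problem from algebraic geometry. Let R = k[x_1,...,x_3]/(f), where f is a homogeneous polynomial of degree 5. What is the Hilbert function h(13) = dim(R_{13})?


For R = k[x_1,...,x_n]/(f) with f homogeneous of degree e:
The Hilbert series is (1 - t^e)/(1 - t)^n.
So h(d) = C(d+n-1, n-1) - C(d-e+n-1, n-1) for d >= e.
With n=3, e=5, d=13:
C(13+3-1, 3-1) = C(15, 2) = 105
C(13-5+3-1, 3-1) = C(10, 2) = 45
h(13) = 105 - 45 = 60

60


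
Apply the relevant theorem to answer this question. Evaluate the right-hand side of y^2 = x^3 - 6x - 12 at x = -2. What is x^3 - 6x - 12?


Compute x^3 - 6x - 12 at x = -2:
x^3 = (-2)^3 = -8
(-6)*x = (-6)*(-2) = 12
Sum: -8 + 12 - 12 = -8

-8


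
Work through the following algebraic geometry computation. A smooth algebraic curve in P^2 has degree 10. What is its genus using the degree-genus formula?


Using the genus formula for smooth plane curves:
g = (d-1)(d-2)/2
g = (10-1)(10-2)/2
g = 9*8/2
g = 72/2 = 36

36


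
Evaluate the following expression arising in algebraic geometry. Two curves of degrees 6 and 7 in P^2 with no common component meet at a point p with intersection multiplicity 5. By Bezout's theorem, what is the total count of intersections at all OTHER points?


By Bezout's theorem, the total intersection number is d1 * d2.
Total = 6 * 7 = 42
Intersection multiplicity at p = 5
Remaining intersections = 42 - 5 = 37

37


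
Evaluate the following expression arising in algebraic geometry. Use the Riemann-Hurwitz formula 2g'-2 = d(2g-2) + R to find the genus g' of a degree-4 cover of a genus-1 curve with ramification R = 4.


Riemann-Hurwitz formula: 2g' - 2 = d(2g - 2) + R
Given: d = 4, g = 1, R = 4
2g' - 2 = 4*(2*1 - 2) + 4
2g' - 2 = 4*0 + 4
2g' - 2 = 0 + 4 = 4
2g' = 6
g' = 3

3


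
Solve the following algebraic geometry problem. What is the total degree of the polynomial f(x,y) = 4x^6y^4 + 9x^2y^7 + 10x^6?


Examine each term for its total degree (sum of exponents).
  Term '4x^6y^4' has total degree 6+4 = 10.
  Term '9x^2y^7' has total degree 2+7 = 9.
  Term '10x^6' has total degree 6+0 = 6.
The maximum total degree among all terms is 10.

10
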